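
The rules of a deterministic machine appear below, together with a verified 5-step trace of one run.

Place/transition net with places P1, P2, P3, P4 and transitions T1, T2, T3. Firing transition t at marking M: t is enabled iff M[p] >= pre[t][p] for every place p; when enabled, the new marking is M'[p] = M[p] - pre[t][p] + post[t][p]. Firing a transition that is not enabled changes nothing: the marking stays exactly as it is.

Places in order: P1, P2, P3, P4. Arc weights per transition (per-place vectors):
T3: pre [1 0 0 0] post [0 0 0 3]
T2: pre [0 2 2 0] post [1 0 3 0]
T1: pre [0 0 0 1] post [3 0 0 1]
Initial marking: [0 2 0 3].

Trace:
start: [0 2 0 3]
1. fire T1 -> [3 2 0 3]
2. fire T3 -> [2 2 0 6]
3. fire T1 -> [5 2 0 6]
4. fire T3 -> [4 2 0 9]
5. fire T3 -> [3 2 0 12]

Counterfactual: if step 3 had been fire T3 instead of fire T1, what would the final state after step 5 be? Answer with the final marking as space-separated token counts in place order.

0 2 0 12

(re-executing from step 3 with the substitution; state before step 3: [2 2 0 6])
3. fire T3 -> [1 2 0 9]
4. fire T3 -> [0 2 0 12]
5. fire T3 -> [0 2 0 12]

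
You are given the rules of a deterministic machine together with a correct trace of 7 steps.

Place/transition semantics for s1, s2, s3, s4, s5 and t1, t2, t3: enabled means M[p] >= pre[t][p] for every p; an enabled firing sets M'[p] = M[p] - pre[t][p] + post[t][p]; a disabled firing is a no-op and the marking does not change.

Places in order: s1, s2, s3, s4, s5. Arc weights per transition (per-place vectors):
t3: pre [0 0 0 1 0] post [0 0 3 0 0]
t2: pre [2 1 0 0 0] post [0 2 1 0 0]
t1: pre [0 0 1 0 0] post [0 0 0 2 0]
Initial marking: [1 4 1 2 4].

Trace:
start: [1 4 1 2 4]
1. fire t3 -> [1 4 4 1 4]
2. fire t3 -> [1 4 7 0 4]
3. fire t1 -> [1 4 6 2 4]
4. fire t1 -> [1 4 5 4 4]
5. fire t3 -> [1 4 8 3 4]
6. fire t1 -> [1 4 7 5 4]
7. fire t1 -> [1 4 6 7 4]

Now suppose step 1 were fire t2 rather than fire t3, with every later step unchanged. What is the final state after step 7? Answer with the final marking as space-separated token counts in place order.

1 4 3 8 4

(re-executing from step 1 with the substitution; state before step 1: [1 4 1 2 4])
1. fire t2 -> [1 4 1 2 4]
2. fire t3 -> [1 4 4 1 4]
3. fire t1 -> [1 4 3 3 4]
4. fire t1 -> [1 4 2 5 4]
5. fire t3 -> [1 4 5 4 4]
6. fire t1 -> [1 4 4 6 4]
7. fire t1 -> [1 4 3 8 4]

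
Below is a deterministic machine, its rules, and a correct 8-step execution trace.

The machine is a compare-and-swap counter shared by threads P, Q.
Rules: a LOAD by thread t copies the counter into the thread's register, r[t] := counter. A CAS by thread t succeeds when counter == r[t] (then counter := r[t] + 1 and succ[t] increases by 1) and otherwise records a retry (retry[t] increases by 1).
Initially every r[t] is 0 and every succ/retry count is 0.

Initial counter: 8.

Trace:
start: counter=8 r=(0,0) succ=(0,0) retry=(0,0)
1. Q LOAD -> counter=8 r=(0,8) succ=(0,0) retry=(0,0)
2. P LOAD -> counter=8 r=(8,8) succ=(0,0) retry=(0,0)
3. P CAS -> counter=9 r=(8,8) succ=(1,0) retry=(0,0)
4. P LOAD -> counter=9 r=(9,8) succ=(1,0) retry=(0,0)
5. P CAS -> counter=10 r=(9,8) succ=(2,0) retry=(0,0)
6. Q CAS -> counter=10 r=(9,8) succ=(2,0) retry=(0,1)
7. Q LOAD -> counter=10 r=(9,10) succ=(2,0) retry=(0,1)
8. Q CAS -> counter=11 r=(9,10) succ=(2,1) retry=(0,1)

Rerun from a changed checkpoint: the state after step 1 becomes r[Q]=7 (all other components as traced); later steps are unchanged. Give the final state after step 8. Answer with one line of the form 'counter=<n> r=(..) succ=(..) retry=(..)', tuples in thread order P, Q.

counter=11 r=(9,10) succ=(2,1) retry=(0,1)

state after step 1 := counter=8 r=(0,7) succ=(0,0) retry=(0,0)
2. P LOAD -> counter=8 r=(8,7) succ=(0,0) retry=(0,0)
3. P CAS -> counter=9 r=(8,7) succ=(1,0) retry=(0,0)
4. P LOAD -> counter=9 r=(9,7) succ=(1,0) retry=(0,0)
5. P CAS -> counter=10 r=(9,7) succ=(2,0) retry=(0,0)
6. Q CAS -> counter=10 r=(9,7) succ=(2,0) retry=(0,1)
7. Q LOAD -> counter=10 r=(9,10) succ=(2,0) retry=(0,1)
8. Q CAS -> counter=11 r=(9,10) succ=(2,1) retry=(0,1)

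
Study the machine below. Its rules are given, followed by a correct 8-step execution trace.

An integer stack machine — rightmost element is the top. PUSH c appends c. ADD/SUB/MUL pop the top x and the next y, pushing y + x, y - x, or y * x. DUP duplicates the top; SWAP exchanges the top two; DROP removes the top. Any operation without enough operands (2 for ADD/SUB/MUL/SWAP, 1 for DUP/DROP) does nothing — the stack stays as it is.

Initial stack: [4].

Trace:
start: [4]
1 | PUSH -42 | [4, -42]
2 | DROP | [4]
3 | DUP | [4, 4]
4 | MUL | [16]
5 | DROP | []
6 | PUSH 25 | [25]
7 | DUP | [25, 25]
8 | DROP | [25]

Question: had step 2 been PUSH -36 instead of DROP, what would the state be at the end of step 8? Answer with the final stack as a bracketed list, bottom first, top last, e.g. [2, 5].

(re-executing from step 2 with the substitution; state before step 2: [4, -42])
2 | PUSH -36 | [4, -42, -36]
3 | DUP | [4, -42, -36, -36]
4 | MUL | [4, -42, 1296]
5 | DROP | [4, -42]
6 | PUSH 25 | [4, -42, 25]
7 | DUP | [4, -42, 25, 25]
8 | DROP | [4, -42, 25]

[4, -42, 25]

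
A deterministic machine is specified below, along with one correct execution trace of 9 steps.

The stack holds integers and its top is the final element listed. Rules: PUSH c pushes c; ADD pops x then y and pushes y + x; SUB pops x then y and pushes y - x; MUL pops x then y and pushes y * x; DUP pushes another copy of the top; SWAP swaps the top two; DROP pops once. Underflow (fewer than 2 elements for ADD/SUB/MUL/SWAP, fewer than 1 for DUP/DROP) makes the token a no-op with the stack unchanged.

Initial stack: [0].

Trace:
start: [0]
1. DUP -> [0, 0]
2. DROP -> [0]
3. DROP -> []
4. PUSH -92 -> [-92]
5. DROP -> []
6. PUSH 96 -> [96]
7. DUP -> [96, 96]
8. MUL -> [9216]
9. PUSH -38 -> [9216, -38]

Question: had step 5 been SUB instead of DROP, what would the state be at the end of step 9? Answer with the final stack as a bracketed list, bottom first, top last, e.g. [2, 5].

[-92, 9216, -38]

(re-executing from step 5 with the substitution; state before step 5: [-92])
5. SUB -> [-92]
6. PUSH 96 -> [-92, 96]
7. DUP -> [-92, 96, 96]
8. MUL -> [-92, 9216]
9. PUSH -38 -> [-92, 9216, -38]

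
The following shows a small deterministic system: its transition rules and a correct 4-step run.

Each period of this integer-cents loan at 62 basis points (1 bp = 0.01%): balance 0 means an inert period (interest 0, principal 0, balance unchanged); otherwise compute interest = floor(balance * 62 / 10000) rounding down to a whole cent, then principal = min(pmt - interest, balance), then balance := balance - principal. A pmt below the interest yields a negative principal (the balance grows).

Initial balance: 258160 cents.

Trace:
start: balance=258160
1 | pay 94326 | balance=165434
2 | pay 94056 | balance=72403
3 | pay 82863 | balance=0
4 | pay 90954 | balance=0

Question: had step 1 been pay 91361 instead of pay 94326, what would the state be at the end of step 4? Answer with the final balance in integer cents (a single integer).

0

(re-executing from step 1 with the substitution; state before step 1: balance=258160)
1 | pay 91361 | balance=168399
2 | pay 94056 | balance=75387
3 | pay 82863 | balance=0
4 | pay 90954 | balance=0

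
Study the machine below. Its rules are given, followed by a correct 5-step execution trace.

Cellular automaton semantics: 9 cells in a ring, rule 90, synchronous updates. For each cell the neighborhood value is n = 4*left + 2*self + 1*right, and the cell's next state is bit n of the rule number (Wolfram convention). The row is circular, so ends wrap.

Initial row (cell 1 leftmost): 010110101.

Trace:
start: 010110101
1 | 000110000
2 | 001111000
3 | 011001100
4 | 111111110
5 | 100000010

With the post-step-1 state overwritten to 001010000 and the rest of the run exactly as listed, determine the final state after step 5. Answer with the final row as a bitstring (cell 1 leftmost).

state after step 1 := 001010000
2 | 010001000
3 | 101010100
4 | 000000011
5 | 100000111

100000111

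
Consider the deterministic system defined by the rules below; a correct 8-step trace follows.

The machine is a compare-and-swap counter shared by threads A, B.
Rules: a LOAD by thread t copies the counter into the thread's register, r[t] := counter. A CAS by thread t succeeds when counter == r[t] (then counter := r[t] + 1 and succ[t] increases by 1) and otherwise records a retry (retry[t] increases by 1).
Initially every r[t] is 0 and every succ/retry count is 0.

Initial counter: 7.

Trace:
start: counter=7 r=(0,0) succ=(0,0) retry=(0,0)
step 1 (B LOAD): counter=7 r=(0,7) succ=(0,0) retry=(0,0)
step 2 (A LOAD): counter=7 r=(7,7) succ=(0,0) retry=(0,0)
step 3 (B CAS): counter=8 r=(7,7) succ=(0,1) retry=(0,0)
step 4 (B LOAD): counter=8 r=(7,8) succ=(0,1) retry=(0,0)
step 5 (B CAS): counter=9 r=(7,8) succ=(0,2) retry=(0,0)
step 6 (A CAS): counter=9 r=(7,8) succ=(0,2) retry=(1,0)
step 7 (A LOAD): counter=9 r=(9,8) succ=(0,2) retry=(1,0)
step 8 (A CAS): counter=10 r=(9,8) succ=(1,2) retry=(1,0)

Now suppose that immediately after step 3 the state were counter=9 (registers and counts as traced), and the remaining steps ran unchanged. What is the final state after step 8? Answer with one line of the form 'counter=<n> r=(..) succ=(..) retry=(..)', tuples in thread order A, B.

state after step 3 := counter=9 r=(7,7) succ=(0,1) retry=(0,0)
step 4 (B LOAD): counter=9 r=(7,9) succ=(0,1) retry=(0,0)
step 5 (B CAS): counter=10 r=(7,9) succ=(0,2) retry=(0,0)
step 6 (A CAS): counter=10 r=(7,9) succ=(0,2) retry=(1,0)
step 7 (A LOAD): counter=10 r=(10,9) succ=(0,2) retry=(1,0)
step 8 (A CAS): counter=11 r=(10,9) succ=(1,2) retry=(1,0)

counter=11 r=(10,9) succ=(1,2) retry=(1,0)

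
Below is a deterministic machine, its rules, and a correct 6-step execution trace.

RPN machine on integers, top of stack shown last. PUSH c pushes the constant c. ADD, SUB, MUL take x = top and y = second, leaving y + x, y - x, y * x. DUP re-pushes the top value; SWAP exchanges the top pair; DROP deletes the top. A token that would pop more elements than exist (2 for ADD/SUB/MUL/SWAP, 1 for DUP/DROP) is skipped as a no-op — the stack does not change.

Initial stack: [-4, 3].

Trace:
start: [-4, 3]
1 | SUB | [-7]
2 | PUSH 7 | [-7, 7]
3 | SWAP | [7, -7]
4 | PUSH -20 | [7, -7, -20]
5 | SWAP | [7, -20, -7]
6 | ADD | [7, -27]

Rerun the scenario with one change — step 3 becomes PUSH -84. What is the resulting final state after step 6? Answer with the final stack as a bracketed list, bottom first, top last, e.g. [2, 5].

(re-executing from step 3 with the substitution; state before step 3: [-7, 7])
3 | PUSH -84 | [-7, 7, -84]
4 | PUSH -20 | [-7, 7, -84, -20]
5 | SWAP | [-7, 7, -20, -84]
6 | ADD | [-7, 7, -104]

[-7, 7, -104]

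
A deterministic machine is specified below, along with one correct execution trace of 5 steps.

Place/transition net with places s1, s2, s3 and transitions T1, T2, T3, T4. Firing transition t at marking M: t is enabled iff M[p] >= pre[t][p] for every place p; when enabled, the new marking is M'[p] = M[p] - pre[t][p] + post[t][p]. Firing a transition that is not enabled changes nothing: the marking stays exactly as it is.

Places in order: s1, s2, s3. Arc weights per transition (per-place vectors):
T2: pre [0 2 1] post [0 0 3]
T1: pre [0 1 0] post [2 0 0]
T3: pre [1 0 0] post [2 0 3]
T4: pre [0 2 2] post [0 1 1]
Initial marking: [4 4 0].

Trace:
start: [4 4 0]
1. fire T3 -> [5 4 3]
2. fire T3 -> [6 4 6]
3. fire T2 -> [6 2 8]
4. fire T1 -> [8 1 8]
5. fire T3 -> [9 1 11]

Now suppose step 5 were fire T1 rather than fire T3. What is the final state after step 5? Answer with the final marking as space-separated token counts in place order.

10 0 8

(re-executing from step 5 with the substitution; state before step 5: [8 1 8])
5. fire T1 -> [10 0 8]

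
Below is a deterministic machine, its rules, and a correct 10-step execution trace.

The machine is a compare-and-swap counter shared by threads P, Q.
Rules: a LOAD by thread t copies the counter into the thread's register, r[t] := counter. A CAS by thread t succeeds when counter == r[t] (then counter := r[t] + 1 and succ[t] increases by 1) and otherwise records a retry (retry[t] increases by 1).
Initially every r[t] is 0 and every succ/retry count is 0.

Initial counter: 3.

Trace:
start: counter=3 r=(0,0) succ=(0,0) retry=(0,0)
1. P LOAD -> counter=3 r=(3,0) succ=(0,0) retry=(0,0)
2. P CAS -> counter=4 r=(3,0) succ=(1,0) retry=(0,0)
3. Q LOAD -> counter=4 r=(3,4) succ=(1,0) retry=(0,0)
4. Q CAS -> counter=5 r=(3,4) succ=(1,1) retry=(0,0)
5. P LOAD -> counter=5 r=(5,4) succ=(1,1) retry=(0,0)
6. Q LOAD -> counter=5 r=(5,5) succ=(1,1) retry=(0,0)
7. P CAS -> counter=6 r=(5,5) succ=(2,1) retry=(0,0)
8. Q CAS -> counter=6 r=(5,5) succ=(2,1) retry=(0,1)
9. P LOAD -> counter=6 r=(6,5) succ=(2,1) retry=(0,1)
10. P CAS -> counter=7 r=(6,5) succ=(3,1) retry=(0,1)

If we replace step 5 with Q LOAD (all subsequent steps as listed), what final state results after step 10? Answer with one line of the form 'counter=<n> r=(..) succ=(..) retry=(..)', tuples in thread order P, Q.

(re-executing from step 5 with the substitution; state before step 5: counter=5 r=(3,4) succ=(1,1) retry=(0,0))
5. Q LOAD -> counter=5 r=(3,5) succ=(1,1) retry=(0,0)
6. Q LOAD -> counter=5 r=(3,5) succ=(1,1) retry=(0,0)
7. P CAS -> counter=5 r=(3,5) succ=(1,1) retry=(1,0)
8. Q CAS -> counter=6 r=(3,5) succ=(1,2) retry=(1,0)
9. P LOAD -> counter=6 r=(6,5) succ=(1,2) retry=(1,0)
10. P CAS -> counter=7 r=(6,5) succ=(2,2) retry=(1,0)

counter=7 r=(6,5) succ=(2,2) retry=(1,0)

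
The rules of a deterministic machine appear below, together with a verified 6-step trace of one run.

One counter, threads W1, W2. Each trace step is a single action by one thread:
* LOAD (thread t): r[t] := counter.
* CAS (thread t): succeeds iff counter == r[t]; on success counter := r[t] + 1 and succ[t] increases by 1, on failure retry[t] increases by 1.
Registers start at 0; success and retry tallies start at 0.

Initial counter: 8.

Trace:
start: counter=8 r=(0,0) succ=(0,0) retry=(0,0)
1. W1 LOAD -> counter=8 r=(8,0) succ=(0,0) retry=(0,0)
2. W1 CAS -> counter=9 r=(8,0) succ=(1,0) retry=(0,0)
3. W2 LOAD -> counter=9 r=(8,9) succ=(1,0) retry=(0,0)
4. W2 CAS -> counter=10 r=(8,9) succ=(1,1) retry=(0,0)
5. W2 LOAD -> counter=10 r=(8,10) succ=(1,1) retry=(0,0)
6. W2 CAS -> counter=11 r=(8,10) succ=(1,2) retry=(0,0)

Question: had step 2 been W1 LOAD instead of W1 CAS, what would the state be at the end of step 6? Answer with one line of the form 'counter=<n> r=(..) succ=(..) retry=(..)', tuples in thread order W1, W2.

counter=10 r=(8,9) succ=(0,2) retry=(0,0)

(re-executing from step 2 with the substitution; state before step 2: counter=8 r=(8,0) succ=(0,0) retry=(0,0))
2. W1 LOAD -> counter=8 r=(8,0) succ=(0,0) retry=(0,0)
3. W2 LOAD -> counter=8 r=(8,8) succ=(0,0) retry=(0,0)
4. W2 CAS -> counter=9 r=(8,8) succ=(0,1) retry=(0,0)
5. W2 LOAD -> counter=9 r=(8,9) succ=(0,1) retry=(0,0)
6. W2 CAS -> counter=10 r=(8,9) succ=(0,2) retry=(0,0)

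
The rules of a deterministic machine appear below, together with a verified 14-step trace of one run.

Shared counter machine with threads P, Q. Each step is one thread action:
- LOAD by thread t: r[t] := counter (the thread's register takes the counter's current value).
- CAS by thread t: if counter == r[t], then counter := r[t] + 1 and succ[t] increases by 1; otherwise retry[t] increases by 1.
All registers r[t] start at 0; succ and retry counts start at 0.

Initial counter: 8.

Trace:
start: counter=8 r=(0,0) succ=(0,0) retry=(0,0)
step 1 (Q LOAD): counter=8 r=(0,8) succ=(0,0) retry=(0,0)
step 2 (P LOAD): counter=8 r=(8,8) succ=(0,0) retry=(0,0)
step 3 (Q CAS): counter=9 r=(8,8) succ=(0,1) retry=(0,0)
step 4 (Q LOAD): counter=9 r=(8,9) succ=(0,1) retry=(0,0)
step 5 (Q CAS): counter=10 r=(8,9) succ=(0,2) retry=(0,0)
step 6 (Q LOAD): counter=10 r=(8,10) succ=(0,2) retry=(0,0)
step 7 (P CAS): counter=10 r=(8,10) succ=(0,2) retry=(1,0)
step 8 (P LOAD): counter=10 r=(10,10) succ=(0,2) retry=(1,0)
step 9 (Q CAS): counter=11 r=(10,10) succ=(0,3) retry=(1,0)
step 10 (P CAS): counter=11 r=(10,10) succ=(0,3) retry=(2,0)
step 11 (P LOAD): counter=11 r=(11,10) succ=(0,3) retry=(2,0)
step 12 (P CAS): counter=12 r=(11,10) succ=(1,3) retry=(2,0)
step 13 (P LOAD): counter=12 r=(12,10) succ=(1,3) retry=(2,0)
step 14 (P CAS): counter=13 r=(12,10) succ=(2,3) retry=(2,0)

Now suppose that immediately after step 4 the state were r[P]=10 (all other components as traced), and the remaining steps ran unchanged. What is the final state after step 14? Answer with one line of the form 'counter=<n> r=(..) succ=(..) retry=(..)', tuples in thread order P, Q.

counter=14 r=(13,10) succ=(4,2) retry=(0,1)

state after step 4 := counter=9 r=(10,9) succ=(0,1) retry=(0,0)
step 5 (Q CAS): counter=10 r=(10,9) succ=(0,2) retry=(0,0)
step 6 (Q LOAD): counter=10 r=(10,10) succ=(0,2) retry=(0,0)
step 7 (P CAS): counter=11 r=(10,10) succ=(1,2) retry=(0,0)
step 8 (P LOAD): counter=11 r=(11,10) succ=(1,2) retry=(0,0)
step 9 (Q CAS): counter=11 r=(11,10) succ=(1,2) retry=(0,1)
step 10 (P CAS): counter=12 r=(11,10) succ=(2,2) retry=(0,1)
step 11 (P LOAD): counter=12 r=(12,10) succ=(2,2) retry=(0,1)
step 12 (P CAS): counter=13 r=(12,10) succ=(3,2) retry=(0,1)
step 13 (P LOAD): counter=13 r=(13,10) succ=(3,2) retry=(0,1)
step 14 (P CAS): counter=14 r=(13,10) succ=(4,2) retry=(0,1)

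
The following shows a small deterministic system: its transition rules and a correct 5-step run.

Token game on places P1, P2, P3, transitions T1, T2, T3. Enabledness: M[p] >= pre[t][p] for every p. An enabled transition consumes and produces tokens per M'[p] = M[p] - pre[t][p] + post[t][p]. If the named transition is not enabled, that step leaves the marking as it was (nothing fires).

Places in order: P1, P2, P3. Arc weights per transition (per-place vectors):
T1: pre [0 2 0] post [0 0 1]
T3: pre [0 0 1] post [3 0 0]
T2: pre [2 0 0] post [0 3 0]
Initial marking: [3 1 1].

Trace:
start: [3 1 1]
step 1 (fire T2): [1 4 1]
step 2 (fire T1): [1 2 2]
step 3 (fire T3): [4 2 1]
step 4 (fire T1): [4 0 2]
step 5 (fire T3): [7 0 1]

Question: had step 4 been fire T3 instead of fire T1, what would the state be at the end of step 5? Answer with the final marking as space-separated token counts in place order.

7 2 0

(re-executing from step 4 with the substitution; state before step 4: [4 2 1])
step 4 (fire T3): [7 2 0]
step 5 (fire T3): [7 2 0]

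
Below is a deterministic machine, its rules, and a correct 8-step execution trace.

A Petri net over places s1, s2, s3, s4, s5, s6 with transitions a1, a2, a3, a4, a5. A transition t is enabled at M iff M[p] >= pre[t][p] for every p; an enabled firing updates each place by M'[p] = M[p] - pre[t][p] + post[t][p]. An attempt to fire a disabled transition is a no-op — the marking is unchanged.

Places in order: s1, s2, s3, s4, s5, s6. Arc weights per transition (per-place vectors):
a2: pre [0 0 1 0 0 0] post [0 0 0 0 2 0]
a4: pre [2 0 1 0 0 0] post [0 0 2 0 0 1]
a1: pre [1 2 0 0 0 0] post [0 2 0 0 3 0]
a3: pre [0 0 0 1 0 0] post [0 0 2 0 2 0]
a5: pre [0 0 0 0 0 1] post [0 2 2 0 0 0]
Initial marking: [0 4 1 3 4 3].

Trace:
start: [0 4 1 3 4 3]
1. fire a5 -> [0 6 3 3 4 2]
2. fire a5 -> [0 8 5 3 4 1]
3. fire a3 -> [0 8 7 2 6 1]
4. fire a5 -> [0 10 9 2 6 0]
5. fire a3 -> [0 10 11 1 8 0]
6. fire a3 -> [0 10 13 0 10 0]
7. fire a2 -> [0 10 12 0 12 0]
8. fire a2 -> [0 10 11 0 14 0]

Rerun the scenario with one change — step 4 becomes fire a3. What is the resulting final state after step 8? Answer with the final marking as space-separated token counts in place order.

(re-executing from step 4 with the substitution; state before step 4: [0 8 7 2 6 1])
4. fire a3 -> [0 8 9 1 8 1]
5. fire a3 -> [0 8 11 0 10 1]
6. fire a3 -> [0 8 11 0 10 1]
7. fire a2 -> [0 8 10 0 12 1]
8. fire a2 -> [0 8 9 0 14 1]

0 8 9 0 14 1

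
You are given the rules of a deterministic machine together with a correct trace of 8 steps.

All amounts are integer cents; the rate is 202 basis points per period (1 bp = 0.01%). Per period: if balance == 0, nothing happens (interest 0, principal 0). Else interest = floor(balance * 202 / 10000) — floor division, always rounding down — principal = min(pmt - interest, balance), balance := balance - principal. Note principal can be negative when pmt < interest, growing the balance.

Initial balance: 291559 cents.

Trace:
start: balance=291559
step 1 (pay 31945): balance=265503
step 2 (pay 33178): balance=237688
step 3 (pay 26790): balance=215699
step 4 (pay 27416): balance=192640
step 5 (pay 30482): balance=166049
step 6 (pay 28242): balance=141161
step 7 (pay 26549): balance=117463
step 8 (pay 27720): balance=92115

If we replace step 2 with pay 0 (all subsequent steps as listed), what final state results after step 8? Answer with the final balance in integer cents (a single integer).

(re-executing from step 2 with the substitution; state before step 2: balance=265503)
step 2 (pay 0): balance=270866
step 3 (pay 26790): balance=249547
step 4 (pay 27416): balance=227171
step 5 (pay 30482): balance=201277
step 6 (pay 28242): balance=177100
step 7 (pay 26549): balance=154128
step 8 (pay 27720): balance=129521

129521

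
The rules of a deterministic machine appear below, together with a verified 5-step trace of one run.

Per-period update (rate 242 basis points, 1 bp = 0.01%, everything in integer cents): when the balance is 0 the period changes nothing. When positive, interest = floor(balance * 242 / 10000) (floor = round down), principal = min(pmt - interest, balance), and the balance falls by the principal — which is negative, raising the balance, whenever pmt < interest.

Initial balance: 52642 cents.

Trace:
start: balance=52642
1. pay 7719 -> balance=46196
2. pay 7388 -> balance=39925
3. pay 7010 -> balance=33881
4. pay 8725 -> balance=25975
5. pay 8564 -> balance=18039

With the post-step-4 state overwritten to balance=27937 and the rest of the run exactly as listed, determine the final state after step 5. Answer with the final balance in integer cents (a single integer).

state after step 4 := balance=27937
5. pay 8564 -> balance=20049

20049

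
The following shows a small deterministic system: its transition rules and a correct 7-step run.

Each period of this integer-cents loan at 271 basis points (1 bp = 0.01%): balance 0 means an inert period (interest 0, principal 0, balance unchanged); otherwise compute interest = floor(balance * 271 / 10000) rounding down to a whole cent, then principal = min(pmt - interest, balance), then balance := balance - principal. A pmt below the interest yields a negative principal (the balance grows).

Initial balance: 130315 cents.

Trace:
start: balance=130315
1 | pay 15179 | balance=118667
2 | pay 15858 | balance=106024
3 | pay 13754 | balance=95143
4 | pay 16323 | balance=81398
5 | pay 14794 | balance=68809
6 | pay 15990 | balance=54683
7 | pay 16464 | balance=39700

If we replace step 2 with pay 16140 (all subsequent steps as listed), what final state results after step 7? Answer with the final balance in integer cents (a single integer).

(re-executing from step 2 with the substitution; state before step 2: balance=118667)
2 | pay 16140 | balance=105742
3 | pay 13754 | balance=94853
4 | pay 16323 | balance=81100
5 | pay 14794 | balance=68503
6 | pay 15990 | balance=54369
7 | pay 16464 | balance=39378

39378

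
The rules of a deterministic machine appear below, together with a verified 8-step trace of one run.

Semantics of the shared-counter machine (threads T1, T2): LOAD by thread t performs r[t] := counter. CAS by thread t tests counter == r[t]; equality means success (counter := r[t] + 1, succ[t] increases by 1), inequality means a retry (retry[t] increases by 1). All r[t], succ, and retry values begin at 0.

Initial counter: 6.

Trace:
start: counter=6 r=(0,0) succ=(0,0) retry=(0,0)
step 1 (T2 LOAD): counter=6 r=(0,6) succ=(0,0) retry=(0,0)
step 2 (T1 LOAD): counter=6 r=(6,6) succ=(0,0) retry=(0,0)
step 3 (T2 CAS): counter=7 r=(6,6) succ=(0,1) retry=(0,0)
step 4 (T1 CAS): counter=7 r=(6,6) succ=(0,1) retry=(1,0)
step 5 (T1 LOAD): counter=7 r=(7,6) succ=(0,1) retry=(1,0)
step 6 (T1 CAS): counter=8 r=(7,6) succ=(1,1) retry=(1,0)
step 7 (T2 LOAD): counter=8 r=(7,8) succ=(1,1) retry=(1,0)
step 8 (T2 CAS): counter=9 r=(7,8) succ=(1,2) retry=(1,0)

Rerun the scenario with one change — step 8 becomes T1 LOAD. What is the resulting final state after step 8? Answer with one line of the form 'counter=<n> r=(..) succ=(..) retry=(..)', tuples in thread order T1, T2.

(re-executing from step 8 with the substitution; state before step 8: counter=8 r=(7,8) succ=(1,1) retry=(1,0))
step 8 (T1 LOAD): counter=8 r=(8,8) succ=(1,1) retry=(1,0)

counter=8 r=(8,8) succ=(1,1) retry=(1,0)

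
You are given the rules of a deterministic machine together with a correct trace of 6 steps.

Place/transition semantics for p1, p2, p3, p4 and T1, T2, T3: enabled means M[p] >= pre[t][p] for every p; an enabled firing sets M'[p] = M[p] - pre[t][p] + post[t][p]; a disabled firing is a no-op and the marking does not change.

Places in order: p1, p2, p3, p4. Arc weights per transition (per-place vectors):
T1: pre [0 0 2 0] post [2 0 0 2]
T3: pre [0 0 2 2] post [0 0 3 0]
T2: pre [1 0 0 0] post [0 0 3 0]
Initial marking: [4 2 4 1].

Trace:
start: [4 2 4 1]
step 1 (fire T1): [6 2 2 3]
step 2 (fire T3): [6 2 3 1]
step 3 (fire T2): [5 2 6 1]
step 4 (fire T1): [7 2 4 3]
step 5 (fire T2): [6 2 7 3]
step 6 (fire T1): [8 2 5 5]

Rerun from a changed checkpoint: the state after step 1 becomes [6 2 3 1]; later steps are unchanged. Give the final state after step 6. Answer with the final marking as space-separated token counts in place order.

state after step 1 := [6 2 3 1]
step 2 (fire T3): [6 2 3 1]
step 3 (fire T2): [5 2 6 1]
step 4 (fire T1): [7 2 4 3]
step 5 (fire T2): [6 2 7 3]
step 6 (fire T1): [8 2 5 5]

8 2 5 5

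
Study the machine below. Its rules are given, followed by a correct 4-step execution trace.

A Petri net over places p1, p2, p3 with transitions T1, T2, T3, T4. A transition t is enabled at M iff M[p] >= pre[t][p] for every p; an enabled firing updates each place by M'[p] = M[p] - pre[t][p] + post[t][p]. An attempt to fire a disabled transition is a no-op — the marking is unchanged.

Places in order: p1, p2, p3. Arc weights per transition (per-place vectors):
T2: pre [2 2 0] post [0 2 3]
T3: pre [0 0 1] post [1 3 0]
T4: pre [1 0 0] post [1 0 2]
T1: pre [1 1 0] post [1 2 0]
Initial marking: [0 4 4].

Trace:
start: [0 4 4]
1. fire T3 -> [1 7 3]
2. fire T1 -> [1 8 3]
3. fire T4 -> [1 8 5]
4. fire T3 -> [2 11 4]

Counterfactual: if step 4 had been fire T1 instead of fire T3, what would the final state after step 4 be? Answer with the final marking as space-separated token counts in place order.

1 9 5

(re-executing from step 4 with the substitution; state before step 4: [1 8 5])
4. fire T1 -> [1 9 5]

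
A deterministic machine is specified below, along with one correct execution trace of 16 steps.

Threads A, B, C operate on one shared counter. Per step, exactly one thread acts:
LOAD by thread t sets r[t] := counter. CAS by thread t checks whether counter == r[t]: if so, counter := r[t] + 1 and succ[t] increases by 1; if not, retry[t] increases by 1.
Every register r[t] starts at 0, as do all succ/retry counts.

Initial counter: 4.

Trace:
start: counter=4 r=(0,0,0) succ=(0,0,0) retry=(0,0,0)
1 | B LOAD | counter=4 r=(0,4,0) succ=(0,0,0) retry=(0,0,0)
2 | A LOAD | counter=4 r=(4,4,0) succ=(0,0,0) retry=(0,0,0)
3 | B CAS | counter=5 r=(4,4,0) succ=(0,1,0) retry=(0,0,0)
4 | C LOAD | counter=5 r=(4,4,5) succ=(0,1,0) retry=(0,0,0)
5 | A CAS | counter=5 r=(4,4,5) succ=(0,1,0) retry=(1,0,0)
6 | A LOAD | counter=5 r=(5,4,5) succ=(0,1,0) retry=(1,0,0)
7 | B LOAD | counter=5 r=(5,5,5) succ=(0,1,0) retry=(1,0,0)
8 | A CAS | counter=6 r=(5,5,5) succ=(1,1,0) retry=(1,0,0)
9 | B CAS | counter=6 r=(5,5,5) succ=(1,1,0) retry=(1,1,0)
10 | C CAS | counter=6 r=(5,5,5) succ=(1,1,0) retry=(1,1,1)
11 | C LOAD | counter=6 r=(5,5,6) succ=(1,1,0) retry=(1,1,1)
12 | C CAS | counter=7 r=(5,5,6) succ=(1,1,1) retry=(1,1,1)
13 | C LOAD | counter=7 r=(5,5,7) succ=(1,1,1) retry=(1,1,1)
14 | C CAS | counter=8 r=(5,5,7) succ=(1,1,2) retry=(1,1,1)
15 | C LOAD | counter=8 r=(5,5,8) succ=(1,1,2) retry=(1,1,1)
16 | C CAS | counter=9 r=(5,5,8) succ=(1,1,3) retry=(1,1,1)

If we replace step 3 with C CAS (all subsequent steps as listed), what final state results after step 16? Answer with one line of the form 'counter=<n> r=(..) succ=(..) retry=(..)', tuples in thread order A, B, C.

counter=9 r=(5,5,8) succ=(2,0,3) retry=(0,1,2)

(re-executing from step 3 with the substitution; state before step 3: counter=4 r=(4,4,0) succ=(0,0,0) retry=(0,0,0))
3 | C CAS | counter=4 r=(4,4,0) succ=(0,0,0) retry=(0,0,1)
4 | C LOAD | counter=4 r=(4,4,4) succ=(0,0,0) retry=(0,0,1)
5 | A CAS | counter=5 r=(4,4,4) succ=(1,0,0) retry=(0,0,1)
6 | A LOAD | counter=5 r=(5,4,4) succ=(1,0,0) retry=(0,0,1)
7 | B LOAD | counter=5 r=(5,5,4) succ=(1,0,0) retry=(0,0,1)
8 | A CAS | counter=6 r=(5,5,4) succ=(2,0,0) retry=(0,0,1)
9 | B CAS | counter=6 r=(5,5,4) succ=(2,0,0) retry=(0,1,1)
10 | C CAS | counter=6 r=(5,5,4) succ=(2,0,0) retry=(0,1,2)
11 | C LOAD | counter=6 r=(5,5,6) succ=(2,0,0) retry=(0,1,2)
12 | C CAS | counter=7 r=(5,5,6) succ=(2,0,1) retry=(0,1,2)
13 | C LOAD | counter=7 r=(5,5,7) succ=(2,0,1) retry=(0,1,2)
14 | C CAS | counter=8 r=(5,5,7) succ=(2,0,2) retry=(0,1,2)
15 | C LOAD | counter=8 r=(5,5,8) succ=(2,0,2) retry=(0,1,2)
16 | C CAS | counter=9 r=(5,5,8) succ=(2,0,3) retry=(0,1,2)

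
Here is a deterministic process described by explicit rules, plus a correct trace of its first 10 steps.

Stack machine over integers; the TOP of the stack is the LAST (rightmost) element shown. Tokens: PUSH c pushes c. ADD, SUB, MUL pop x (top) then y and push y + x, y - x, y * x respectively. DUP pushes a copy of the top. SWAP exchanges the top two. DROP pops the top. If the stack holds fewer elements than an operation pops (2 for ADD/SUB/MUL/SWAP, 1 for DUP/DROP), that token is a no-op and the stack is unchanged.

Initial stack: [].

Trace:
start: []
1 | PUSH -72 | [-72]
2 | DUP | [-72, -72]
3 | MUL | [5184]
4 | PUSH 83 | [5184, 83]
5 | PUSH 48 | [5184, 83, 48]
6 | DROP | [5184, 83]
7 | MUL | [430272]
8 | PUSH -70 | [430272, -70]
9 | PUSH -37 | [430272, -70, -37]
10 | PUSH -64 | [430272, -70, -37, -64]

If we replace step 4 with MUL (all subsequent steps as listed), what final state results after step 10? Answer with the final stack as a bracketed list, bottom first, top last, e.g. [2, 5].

(re-executing from step 4 with the substitution; state before step 4: [5184])
4 | MUL | [5184]
5 | PUSH 48 | [5184, 48]
6 | DROP | [5184]
7 | MUL | [5184]
8 | PUSH -70 | [5184, -70]
9 | PUSH -37 | [5184, -70, -37]
10 | PUSH -64 | [5184, -70, -37, -64]

[5184, -70, -37, -64]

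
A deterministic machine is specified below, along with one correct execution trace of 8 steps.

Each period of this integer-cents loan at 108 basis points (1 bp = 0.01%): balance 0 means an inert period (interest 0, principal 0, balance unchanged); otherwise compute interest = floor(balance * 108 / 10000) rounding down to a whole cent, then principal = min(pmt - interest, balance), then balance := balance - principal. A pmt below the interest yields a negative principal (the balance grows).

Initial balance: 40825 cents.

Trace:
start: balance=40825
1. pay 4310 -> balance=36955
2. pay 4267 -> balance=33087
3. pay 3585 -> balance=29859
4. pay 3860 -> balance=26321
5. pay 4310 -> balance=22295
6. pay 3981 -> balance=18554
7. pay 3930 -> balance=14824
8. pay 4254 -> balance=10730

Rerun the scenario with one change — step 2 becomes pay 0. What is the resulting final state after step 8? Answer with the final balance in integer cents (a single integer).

(re-executing from step 2 with the substitution; state before step 2: balance=36955)
2. pay 0 -> balance=37354
3. pay 3585 -> balance=34172
4. pay 3860 -> balance=30681
5. pay 4310 -> balance=26702
6. pay 3981 -> balance=23009
7. pay 3930 -> balance=19327
8. pay 4254 -> balance=15281

15281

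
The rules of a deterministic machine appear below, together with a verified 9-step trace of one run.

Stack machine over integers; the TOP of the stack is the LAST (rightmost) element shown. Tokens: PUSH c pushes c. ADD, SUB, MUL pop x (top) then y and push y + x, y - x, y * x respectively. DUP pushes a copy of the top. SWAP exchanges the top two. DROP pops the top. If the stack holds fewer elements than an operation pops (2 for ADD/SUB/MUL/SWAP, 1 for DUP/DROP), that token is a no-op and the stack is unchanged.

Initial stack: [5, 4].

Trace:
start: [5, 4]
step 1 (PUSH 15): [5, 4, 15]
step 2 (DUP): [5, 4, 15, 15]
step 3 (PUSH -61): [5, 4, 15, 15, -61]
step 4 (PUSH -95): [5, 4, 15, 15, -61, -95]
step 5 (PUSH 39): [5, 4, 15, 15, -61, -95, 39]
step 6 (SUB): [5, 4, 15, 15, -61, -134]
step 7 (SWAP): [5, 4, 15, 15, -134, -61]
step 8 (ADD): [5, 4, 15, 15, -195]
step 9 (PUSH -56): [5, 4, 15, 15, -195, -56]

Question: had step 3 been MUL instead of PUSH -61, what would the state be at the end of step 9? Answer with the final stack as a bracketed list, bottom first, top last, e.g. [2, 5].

[5, 4, 91, -56]

(re-executing from step 3 with the substitution; state before step 3: [5, 4, 15, 15])
step 3 (MUL): [5, 4, 225]
step 4 (PUSH -95): [5, 4, 225, -95]
step 5 (PUSH 39): [5, 4, 225, -95, 39]
step 6 (SUB): [5, 4, 225, -134]
step 7 (SWAP): [5, 4, -134, 225]
step 8 (ADD): [5, 4, 91]
step 9 (PUSH -56): [5, 4, 91, -56]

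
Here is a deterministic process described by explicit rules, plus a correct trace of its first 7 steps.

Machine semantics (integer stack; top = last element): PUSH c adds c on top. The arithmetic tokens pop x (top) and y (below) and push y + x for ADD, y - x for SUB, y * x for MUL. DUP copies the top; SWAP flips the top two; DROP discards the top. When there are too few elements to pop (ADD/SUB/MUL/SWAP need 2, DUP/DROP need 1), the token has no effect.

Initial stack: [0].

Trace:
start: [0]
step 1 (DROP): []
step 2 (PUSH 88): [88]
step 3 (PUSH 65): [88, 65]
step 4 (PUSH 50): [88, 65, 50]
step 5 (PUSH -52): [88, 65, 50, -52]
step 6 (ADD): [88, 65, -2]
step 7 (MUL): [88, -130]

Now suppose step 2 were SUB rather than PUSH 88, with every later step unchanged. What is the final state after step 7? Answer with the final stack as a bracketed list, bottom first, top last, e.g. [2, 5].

[-130]

(re-executing from step 2 with the substitution; state before step 2: [])
step 2 (SUB): []
step 3 (PUSH 65): [65]
step 4 (PUSH 50): [65, 50]
step 5 (PUSH -52): [65, 50, -52]
step 6 (ADD): [65, -2]
step 7 (MUL): [-130]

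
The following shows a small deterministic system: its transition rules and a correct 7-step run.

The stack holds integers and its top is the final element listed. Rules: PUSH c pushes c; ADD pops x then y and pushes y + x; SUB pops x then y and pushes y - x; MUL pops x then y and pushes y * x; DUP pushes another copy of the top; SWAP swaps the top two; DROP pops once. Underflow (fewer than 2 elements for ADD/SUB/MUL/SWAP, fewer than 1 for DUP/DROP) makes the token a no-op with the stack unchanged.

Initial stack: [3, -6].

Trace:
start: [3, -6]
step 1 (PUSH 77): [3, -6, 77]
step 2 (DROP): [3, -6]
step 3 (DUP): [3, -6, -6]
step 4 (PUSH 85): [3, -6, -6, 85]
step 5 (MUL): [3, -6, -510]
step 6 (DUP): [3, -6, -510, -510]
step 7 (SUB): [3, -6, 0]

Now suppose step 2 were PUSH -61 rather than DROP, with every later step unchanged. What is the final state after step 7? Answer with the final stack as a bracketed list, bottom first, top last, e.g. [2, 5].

(re-executing from step 2 with the substitution; state before step 2: [3, -6, 77])
step 2 (PUSH -61): [3, -6, 77, -61]
step 3 (DUP): [3, -6, 77, -61, -61]
step 4 (PUSH 85): [3, -6, 77, -61, -61, 85]
step 5 (MUL): [3, -6, 77, -61, -5185]
step 6 (DUP): [3, -6, 77, -61, -5185, -5185]
step 7 (SUB): [3, -6, 77, -61, 0]

[3, -6, 77, -61, 0]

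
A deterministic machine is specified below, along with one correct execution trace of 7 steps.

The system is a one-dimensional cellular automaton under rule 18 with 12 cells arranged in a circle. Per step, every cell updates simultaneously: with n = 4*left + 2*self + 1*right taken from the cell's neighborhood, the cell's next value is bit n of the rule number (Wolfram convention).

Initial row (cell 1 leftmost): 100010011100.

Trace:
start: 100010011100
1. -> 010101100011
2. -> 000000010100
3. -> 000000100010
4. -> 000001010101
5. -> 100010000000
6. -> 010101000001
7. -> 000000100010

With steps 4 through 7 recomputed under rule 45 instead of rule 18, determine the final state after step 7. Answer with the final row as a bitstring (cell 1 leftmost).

101011011111

(re-executing steps 4..7 under rule 45; state before step 4: 000000100010)
4. -> 111110101010
5. -> 100001111111
6. -> 001101000000
7. -> 101011011111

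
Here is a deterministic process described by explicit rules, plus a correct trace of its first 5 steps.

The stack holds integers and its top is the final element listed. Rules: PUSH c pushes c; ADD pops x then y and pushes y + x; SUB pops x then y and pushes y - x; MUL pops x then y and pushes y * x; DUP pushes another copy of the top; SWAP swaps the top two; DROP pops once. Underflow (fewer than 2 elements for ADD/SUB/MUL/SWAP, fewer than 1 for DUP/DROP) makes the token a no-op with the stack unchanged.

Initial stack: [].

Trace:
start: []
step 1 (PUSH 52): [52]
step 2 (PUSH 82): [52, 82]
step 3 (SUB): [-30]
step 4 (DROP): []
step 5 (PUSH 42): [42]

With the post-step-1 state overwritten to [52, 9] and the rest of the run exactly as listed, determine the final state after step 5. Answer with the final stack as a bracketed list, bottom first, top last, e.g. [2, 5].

state after step 1 := [52, 9]
step 2 (PUSH 82): [52, 9, 82]
step 3 (SUB): [52, -73]
step 4 (DROP): [52]
step 5 (PUSH 42): [52, 42]

[52, 42]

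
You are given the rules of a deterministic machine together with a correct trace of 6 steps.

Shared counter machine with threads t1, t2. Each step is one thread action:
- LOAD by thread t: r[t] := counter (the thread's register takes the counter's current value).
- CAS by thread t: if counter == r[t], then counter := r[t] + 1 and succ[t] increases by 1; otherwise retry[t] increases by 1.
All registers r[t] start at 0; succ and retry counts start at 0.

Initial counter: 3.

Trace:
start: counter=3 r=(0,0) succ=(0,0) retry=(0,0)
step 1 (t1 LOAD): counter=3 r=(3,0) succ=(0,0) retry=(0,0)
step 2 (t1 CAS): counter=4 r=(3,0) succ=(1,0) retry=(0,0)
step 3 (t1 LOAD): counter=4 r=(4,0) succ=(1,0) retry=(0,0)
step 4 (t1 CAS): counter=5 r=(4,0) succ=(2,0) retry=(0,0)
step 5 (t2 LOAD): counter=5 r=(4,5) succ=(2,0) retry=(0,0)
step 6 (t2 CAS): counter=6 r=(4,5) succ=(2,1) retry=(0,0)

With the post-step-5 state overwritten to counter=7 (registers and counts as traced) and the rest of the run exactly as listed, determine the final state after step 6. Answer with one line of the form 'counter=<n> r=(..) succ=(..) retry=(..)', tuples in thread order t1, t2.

state after step 5 := counter=7 r=(4,5) succ=(2,0) retry=(0,0)
step 6 (t2 CAS): counter=7 r=(4,5) succ=(2,0) retry=(0,1)

counter=7 r=(4,5) succ=(2,0) retry=(0,1)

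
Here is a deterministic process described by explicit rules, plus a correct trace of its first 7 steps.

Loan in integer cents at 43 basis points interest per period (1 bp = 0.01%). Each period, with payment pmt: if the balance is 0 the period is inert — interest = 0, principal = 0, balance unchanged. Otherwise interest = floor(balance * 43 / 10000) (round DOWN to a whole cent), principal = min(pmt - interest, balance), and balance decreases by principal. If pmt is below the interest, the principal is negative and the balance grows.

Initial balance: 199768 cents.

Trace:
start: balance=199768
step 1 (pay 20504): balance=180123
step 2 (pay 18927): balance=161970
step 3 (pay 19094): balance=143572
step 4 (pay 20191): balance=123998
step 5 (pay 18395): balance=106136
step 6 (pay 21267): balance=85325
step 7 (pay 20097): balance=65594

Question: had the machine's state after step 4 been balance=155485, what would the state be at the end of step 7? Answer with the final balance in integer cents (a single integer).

97489

state after step 4 := balance=155485
step 5 (pay 18395): balance=137758
step 6 (pay 21267): balance=117083
step 7 (pay 20097): balance=97489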